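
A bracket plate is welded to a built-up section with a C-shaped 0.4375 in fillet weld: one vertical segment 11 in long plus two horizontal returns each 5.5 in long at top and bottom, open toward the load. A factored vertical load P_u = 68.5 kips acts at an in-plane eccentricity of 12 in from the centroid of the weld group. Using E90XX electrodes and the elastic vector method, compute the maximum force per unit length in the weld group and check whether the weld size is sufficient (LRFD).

E90XX → F_EXX = 90 ksi.
Total weld length L_w = 22 in. Treat welds as unit-width lines.
Centroid: x̄ = 2×5.5×2.75 / 22 = 1.375 in from the vertical weld.
Polar moment about centroid: J = I_x + I_y = [11³/12 + 2×5.5×5.5²] + [11×1.375² + 2(5.5³/12 + 5.5×1.375²)] = 513 in³.
Direct shear f_v = P/L_w = 68.5 / 22 = 3.114 kip/in (vertical).
Torsion M = P·e = 68.5 × 12 = 822 kip·in.
Critical point at (x, y) = (4.125, 5.5) from centroid. f_tx = M·y/J = 8.813 kip/in; f_ty = M·x/J = 6.61 kip/in.
Resultant f_max = √[f_tx² + (f_v + f_ty)²] = √[8.813² + (3.114 + 6.61)²] = 13.12 kip/in.
Capacity per unit length: φr_n = 0.75 × 0.6 × 90 × (0.707 × 0.4375) = 12.53 kip/in.
13.12 > 12.53 → NOT adequate.

f_max ≈ 13.1 kip/in; NOT adequate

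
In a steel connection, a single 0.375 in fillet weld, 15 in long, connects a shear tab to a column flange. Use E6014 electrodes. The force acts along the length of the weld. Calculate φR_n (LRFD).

φR_n ≈ 107 kips

E60XX → F_EXX = 60 ksi.
Effective throat t_e = 0.707 × 0.375 = 0.2651 in.
Total length L = 15 in; A_we = 0.2651 × 15 = 3.977 in².
F_nw = 0.6 F_EXX = 0.6 × 60 = 36 ksi.
φR_n = 0.75 × 36 × 3.977 = 107.4 kips.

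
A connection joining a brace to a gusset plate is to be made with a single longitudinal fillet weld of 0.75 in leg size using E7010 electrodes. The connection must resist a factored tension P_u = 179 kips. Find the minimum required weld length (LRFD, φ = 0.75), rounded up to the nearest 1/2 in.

L = 11 in

E70XX → F_EXX = 70 ksi.
Throat t_e = 0.707 × 0.75 = 0.5302 in.
φr_n = 0.75 × 0.6 × 70 × 0.5302 = 16.7 kips/in.
L_req = P_u / φr_n = 179 / 16.7 = 10.72 in total.
Round up → use L = 11 in.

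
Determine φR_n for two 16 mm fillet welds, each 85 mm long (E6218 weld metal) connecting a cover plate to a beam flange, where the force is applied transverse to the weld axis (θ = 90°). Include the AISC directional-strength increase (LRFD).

E62XX → F_EXX = 620 MPa.
t_e = 0.707 × 16 = 11.31 mm; A_we = 11.31 × 170 = 1923 mm².
Directional factor: 1.0 + 0.5 sin^1.5(90°) = 1.5.
F_nw = 0.6 × 620 × 1.5 = 558 MPa.
φR_n = 0.75 × 558 × 1923 × 10⁻³ = 804.8 kN.

φR_n ≈ 805 kN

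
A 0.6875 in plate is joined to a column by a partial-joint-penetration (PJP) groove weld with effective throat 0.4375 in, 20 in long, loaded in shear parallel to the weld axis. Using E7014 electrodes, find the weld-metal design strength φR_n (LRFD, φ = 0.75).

φR_n ≈ 276 kip

E70XX → F_EXX = 70 ksi.
Effective throat (given) t_e = 0.4375 in.
A_we = 0.4375 × 20 = 8.75 in².
F_nw = 0.6 F_EXX = 42 ksi.
φR_n = 0.75 × 42 × 8.75 = 275.6 kip.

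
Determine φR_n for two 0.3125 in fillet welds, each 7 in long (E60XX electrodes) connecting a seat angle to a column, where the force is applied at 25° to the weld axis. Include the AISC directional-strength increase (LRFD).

E60XX → F_EXX = 60 ksi.
t_e = 0.707 × 0.3125 = 0.2209 in; A_we = 0.2209 × 14 = 3.093 in².
Directional factor: 1.0 + 0.5 sin^1.5(25°) = 1.137.
F_nw = 0.6 × 60 × 1.137 = 40.95 ksi.
φR_n = 0.75 × 40.95 × 3.093 = 94.99 kip.

φR_n ≈ 95 kip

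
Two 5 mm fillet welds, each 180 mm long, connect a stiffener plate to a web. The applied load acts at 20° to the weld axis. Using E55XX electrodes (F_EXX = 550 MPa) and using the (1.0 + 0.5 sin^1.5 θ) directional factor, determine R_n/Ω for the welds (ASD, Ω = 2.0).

R_n/Ω ≈ 231 kN

t_e = 0.707 × 5 = 3.535 mm; A_we = 3.535 × 360 = 1273 mm².
Directional factor: 1.0 + 0.5 sin^1.5(20°) = 1.1.
F_nw = 0.6 × 550 × 1.1 = 363 MPa.
R_n/Ω = (363 × 1273) / 2.0 × 10⁻³ = 231 kN.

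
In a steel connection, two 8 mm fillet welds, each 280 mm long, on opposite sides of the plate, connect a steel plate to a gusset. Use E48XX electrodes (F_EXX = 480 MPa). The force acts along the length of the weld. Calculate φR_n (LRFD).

Effective throat t_e = 0.707 × 8 = 5.656 mm.
Total length L = 560 mm; A_we = 5.656 × 560 = 3167 mm².
F_nw = 0.6 F_EXX = 0.6 × 480 = 288 MPa.
φR_n = 0.75 × 288 × 3167 × 10⁻³ = 684.1 kN.

φR_n ≈ 684 kN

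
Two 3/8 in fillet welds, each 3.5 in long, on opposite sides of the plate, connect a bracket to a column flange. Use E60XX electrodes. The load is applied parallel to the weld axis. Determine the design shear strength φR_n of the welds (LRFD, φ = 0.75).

E60XX → F_EXX = 60 ksi.
Effective throat t_e = 0.707 × 0.375 = 0.2651 in.
Total length L = 7 in; A_we = 0.2651 × 7 = 1.856 in².
F_nw = 0.6 F_EXX = 0.6 × 60 = 36 ksi.
φR_n = 0.75 × 36 × 1.856 = 50.11 kips.

φR_n ≈ 50.1 kips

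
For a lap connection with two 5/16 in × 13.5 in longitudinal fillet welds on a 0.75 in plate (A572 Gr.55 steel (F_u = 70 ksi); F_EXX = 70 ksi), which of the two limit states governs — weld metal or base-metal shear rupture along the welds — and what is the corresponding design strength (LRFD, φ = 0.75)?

t_e = 0.707 × 0.3125 = 0.2209 in; L = 27 in.
Weld metal: φR_n = 0.75 × 0.6 × 70 × 0.2209 × 27 = 187.9 kips.
Base metal (shear rupture): φR_n = 0.75 × 0.6 × 70 × 0.75 × 27 = 637.9 kips.
Governing: weld metal.

φR_n ≈ 188 kips (weld metal governs)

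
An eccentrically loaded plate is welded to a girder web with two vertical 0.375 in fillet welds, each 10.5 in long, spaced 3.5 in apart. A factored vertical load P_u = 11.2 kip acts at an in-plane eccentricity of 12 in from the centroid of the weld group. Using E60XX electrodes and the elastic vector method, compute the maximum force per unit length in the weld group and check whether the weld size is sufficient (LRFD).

E60XX → F_EXX = 60 ksi.
Total weld length L_w = 21 in. Treat welds as unit-width lines.
Polar moment about centroid: J = 2[d³/12 + d(b/2)²] = 2[10.5³/12 + 10.5×1.75²] = 257.2 in³.
Direct shear f_v = P/L_w = 11.2 / 21 = 0.5333 kip/in (vertical).
Torsion M = P·e = 11.2 × 12 = 134.4 kip·in.
Critical point at (x, y) = (1.75, 5.25) from centroid. f_tx = M·y/J = 2.743 kip/in; f_ty = M·x/J = 0.9143 kip/in.
Resultant f_max = √[f_tx² + (f_v + f_ty)²] = √[2.743² + (0.5333 + 0.9143)²] = 3.101 kip/in.
Capacity per unit length: φr_n = 0.75 × 0.6 × 60 × (0.707 × 0.375) = 7.158 kip/in.
3.101 ≤ 7.158 → adequate.

f_max ≈ 3.1 kip/in; adequate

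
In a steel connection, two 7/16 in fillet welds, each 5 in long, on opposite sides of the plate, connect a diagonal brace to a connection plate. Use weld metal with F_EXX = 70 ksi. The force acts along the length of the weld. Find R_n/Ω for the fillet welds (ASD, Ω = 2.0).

R_n/Ω ≈ 65 kips

Effective throat t_e = 0.707 × 0.4375 = 0.3093 in.
Total length L = 10 in; A_we = 0.3093 × 10 = 3.093 in².
F_nw = 0.6 F_EXX = 0.6 × 70 = 42 ksi.
R_n = 42 × 3.093 = 129.9 kips; R_n/Ω = 129.9/2.0 = 64.96 kips.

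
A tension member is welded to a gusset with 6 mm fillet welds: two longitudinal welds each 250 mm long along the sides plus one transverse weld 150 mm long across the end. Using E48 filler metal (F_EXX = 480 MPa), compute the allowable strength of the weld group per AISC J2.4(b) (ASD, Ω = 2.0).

R_n/Ω ≈ 397 kN

t_e = 0.707 × 6 = 4.242 mm.
R_nwl = 0.6 × 480 × 4.242 × 500 × 10⁻³ = 610.8 kN (longitudinal, 2 welds).
R_nwt = 0.6 × 480 × 4.242 × 150 × 10⁻³ = 183.3 kN (transverse, base value).
(i) R_nwl + R_nwt = 794.1 kN; (ii) 0.85 R_nwl + 1.5 R_nwt = 794.1 kN.
R_n = max = 794.1 kN [governs: (ii)]; R_n/Ω = 397.1 kN.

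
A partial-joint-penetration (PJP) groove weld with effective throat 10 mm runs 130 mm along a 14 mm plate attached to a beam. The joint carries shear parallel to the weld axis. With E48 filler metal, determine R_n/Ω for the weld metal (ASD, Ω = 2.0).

E48XX → F_EXX = 480 MPa.
Effective throat (given) t_e = 10 mm.
A_we = 10 × 130 = 1300 mm².
F_nw = 0.6 F_EXX = 288 MPa.
R_n/Ω = (288 × 1300) / 2.0 × 10⁻³ = 187.2 kN.

R_n/Ω ≈ 187 kN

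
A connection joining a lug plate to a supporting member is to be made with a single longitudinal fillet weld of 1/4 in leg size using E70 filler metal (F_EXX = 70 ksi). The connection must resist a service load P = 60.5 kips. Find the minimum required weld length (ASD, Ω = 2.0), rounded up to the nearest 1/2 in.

Throat t_e = 0.707 × 0.25 = 0.1767 in.
r_n/Ω = (0.6 × 70 × 0.1767) / 2.0 = 3.712 kip/in.
L_req = P / (r_n/Ω) = 60.5 / 3.712 = 16.3 in total.
Round up → use L = 16.5 in.

L = 16.5 in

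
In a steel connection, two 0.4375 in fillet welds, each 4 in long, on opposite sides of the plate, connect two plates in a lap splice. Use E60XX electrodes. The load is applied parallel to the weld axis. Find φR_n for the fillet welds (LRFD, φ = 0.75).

E60XX → F_EXX = 60 ksi.
Effective throat t_e = 0.707 × 0.4375 = 0.3093 in.
Total length L = 8 in; A_we = 0.3093 × 8 = 2.474 in².
F_nw = 0.6 F_EXX = 0.6 × 60 = 36 ksi.
φR_n = 0.75 × 36 × 2.474 = 66.81 kip.

φR_n ≈ 66.8 kip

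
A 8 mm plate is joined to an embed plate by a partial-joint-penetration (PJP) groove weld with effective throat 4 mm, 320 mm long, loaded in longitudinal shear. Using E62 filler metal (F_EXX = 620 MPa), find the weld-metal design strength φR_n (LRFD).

φR_n ≈ 357 kN

Effective throat (given) t_e = 4 mm.
A_we = 4 × 320 = 1280 mm².
F_nw = 0.6 F_EXX = 372 MPa.
φR_n = 0.75 × 372 × 1280 × 10⁻³ = 357.1 kN.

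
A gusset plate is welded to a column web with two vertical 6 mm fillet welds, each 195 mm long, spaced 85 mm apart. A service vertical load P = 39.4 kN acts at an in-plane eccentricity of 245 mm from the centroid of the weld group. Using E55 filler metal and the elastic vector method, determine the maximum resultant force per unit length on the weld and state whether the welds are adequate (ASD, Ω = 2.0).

f_max ≈ 577 N/mm; adequate

E55XX → F_EXX = 550 MPa.
Total weld length L_w = 390 mm. Treat welds as unit-width lines.
Polar moment about centroid: J = 2[d³/12 + d(b/2)²] = 2[195³/12 + 195×42.5²] = 1940000 mm³.
Direct shear f_v = P/L_w = 39.4×10³ / 390 = 101 N/mm (vertical).
Torsion M = P·e = 39.4×10³ × 245 = 9653000 N·mm.
Critical point at (x, y) = (42.5, 97.5) from centroid. f_tx = M·y/J = 485.1 N/mm; f_ty = M·x/J = 211.4 N/mm.
Resultant f_max = √[f_tx² + (f_v + f_ty)²] = √[485.1² + (101 + 211.4)²] = 577 N/mm.
Capacity per unit length: r_n/Ω = (1/2.0) × 0.6 × 550 × (0.707 × 6) = 699.9 N/mm.
577 ≤ 699.9 → adequate.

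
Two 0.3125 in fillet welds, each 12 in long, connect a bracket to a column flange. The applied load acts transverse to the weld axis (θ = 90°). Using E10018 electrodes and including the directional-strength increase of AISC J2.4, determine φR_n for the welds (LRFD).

φR_n ≈ 358 kips

E100XX → F_EXX = 100 ksi.
t_e = 0.707 × 0.3125 = 0.2209 in; A_we = 0.2209 × 24 = 5.302 in².
Directional factor: 1.0 + 0.5 sin^1.5(90°) = 1.5.
F_nw = 0.6 × 100 × 1.5 = 90 ksi.
φR_n = 0.75 × 90 × 5.302 = 357.9 kips.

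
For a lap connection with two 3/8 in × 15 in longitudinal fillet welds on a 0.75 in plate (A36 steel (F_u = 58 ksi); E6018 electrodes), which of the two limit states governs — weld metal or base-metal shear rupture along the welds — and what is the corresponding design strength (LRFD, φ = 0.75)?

φR_n ≈ 215 kip (weld metal governs)

E60XX → F_EXX = 60 ksi.
t_e = 0.707 × 0.375 = 0.2651 in; L = 30 in.
Weld metal: φR_n = 0.75 × 0.6 × 60 × 0.2651 × 30 = 214.8 kip.
Base metal (shear rupture): φR_n = 0.75 × 0.6 × 58 × 0.75 × 30 = 587.2 kip.
Governing: weld metal.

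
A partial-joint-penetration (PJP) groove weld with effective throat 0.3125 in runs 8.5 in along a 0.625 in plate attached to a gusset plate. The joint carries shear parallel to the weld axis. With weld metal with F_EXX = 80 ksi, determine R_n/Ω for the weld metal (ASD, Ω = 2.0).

Effective throat (given) t_e = 0.3125 in.
A_we = 0.3125 × 8.5 = 2.656 in².
F_nw = 0.6 F_EXX = 48 ksi.
R_n/Ω = (48 × 2.656) / 2.0 = 63.75 kips.

R_n/Ω ≈ 63.8 kips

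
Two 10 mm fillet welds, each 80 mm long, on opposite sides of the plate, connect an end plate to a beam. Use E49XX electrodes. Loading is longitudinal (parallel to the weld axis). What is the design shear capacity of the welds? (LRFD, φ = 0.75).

E49XX → F_EXX = 490 MPa.
Effective throat t_e = 0.707 × 10 = 7.07 mm.
Total length L = 160 mm; A_we = 7.07 × 160 = 1131 mm².
F_nw = 0.6 F_EXX = 0.6 × 490 = 294 MPa.
φR_n = 0.75 × 294 × 1131 × 10⁻³ = 249.4 kN.

φR_n ≈ 249 kN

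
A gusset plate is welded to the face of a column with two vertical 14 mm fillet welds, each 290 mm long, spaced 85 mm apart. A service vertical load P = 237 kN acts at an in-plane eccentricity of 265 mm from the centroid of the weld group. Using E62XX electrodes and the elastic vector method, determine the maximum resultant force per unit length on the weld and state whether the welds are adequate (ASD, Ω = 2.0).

E62XX → F_EXX = 620 MPa.
Total weld length L_w = 580 mm. Treat welds as unit-width lines.
Polar moment about centroid: J = 2[d³/12 + d(b/2)²] = 2[290³/12 + 290×42.5²] = 5112000 mm³.
Direct shear f_v = P/L_w = 237×10³ / 580 = 408.6 N/mm (vertical).
Torsion M = P·e = 237×10³ × 265 = 62805000 N·mm.
Critical point at (x, y) = (42.5, 145) from centroid. f_tx = M·y/J = 1781 N/mm; f_ty = M·x/J = 522.1 N/mm.
Resultant f_max = √[f_tx² + (f_v + f_ty)²] = √[1781² + (408.6 + 522.1)²] = 2010 N/mm.
Capacity per unit length: r_n/Ω = (1/2.0) × 0.6 × 620 × (0.707 × 14) = 1841 N/mm.
2010 > 1841 → NOT adequate.

f_max ≈ 2010 N/mm; NOT adequate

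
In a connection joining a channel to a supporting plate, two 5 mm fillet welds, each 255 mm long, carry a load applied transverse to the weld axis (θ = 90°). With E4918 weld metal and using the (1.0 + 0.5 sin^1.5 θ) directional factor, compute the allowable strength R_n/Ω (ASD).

E49XX → F_EXX = 490 MPa.
t_e = 0.707 × 5 = 3.535 mm; A_we = 3.535 × 510 = 1803 mm².
Directional factor: 1.0 + 0.5 sin^1.5(90°) = 1.5.
F_nw = 0.6 × 490 × 1.5 = 441 MPa.
R_n/Ω = (441 × 1803) / 2.0 × 10⁻³ = 397.5 kN.

R_n/Ω ≈ 398 kN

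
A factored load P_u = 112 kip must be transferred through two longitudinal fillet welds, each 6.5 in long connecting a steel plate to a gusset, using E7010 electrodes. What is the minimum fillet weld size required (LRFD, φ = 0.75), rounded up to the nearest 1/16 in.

w = 7/16 in

E70XX → F_EXX = 70 ksi.
Total weld length L = 13 in.
Required throat t_e = P_u / (φ × 0.6 F_EXX × L) = 112 / (0.75 × 0.6 × 70 × 13) = 0.2735 in.
Required leg w = t_e / 0.707 = 0.3869 in → use 7/16 in.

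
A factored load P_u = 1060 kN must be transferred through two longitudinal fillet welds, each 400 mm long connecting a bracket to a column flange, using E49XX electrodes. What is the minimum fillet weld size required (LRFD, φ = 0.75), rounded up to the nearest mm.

E49XX → F_EXX = 490 MPa.
Total weld length L = 800 mm.
Required throat t_e = P_u / (φ × 0.6 F_EXX × L) = 1060 / (0.75 × 0.6 × 490 × 800 × 10⁻³) = 6.009 mm.
Required leg w = t_e / 0.707 = 8.499 mm → use 9 mm.

w = 9 mm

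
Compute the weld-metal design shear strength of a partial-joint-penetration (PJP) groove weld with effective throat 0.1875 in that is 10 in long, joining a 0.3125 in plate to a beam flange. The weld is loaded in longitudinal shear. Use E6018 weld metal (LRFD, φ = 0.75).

φR_n ≈ 50.6 kips

E60XX → F_EXX = 60 ksi.
Effective throat (given) t_e = 0.1875 in.
A_we = 0.1875 × 10 = 1.875 in².
F_nw = 0.6 F_EXX = 36 ksi.
φR_n = 0.75 × 36 × 1.875 = 50.62 kips.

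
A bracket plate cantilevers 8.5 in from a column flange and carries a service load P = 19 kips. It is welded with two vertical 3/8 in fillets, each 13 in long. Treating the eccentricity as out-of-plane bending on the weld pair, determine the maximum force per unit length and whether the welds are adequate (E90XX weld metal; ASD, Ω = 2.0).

f_max ≈ 2.96 kip/in; adequate

E90XX → F_EXX = 90 ksi.
L_w = 2 × 13 = 26 in; section modulus (unit throat) S = 2 × L²/6 = 56.33 in².
Direct shear f_v = P/L_w = 19/26 = 0.7308 kip/in.
Moment M = P × e = 19 × 8.5 = 161.5 kip·in; bending f_b = M/S = 2.867 kip/in.
f_max = √(f_v² + f_b²) = √(0.7308² + 2.867²) = 2.959 kip/in.
r_n/Ω = (1/2.0) × 0.6 × 90 × (0.707 × 0.375) = 7.158 kip/in → adequate.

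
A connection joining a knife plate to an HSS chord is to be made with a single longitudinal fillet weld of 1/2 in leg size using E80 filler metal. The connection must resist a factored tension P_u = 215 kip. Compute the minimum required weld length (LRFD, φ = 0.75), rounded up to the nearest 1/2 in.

L = 17 in

E80XX → F_EXX = 80 ksi.
Throat t_e = 0.707 × 0.5 = 0.3535 in.
φr_n = 0.75 × 0.6 × 80 × 0.3535 = 12.73 kip/in.
L_req = P_u / φr_n = 215 / 12.73 = 16.89 in total.
Round up → use L = 17 in.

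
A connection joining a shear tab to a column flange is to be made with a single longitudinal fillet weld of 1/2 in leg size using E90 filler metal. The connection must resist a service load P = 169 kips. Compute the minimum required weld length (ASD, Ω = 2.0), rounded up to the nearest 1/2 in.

L = 18 in

E90XX → F_EXX = 90 ksi.
Throat t_e = 0.707 × 0.5 = 0.3535 in.
r_n/Ω = (0.6 × 90 × 0.3535) / 2.0 = 9.544 kip/in.
L_req = P / (r_n/Ω) = 169 / 9.544 = 17.71 in total.
Round up → use L = 18 in.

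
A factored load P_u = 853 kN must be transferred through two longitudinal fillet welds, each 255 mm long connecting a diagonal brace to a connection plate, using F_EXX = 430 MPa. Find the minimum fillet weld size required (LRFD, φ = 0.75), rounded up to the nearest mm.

Total weld length L = 510 mm.
Required throat t_e = P_u / (φ × 0.6 F_EXX × L) = 853 / (0.75 × 0.6 × 430 × 510 × 10⁻³) = 8.644 mm.
Required leg w = t_e / 0.707 = 12.23 mm → use 13 mm.

w = 13 mm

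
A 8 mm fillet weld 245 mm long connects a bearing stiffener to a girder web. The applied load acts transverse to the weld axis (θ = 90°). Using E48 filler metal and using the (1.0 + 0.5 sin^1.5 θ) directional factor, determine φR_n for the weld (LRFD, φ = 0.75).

E48XX → F_EXX = 480 MPa.
t_e = 0.707 × 8 = 5.656 mm; A_we = 5.656 × 245 = 1386 mm².
Directional factor: 1.0 + 0.5 sin^1.5(90°) = 1.5.
F_nw = 0.6 × 480 × 1.5 = 432 MPa.
φR_n = 0.75 × 432 × 1386 × 10⁻³ = 449 kN.

φR_n ≈ 449 kN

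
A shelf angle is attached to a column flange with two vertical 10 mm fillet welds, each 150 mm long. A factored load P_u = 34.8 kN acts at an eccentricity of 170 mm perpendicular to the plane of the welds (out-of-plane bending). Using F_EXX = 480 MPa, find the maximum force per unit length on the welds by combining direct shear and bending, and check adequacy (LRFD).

L_w = 2 × 150 = 300 mm; section modulus (unit throat) S = 2 × L²/6 = 7500 mm².
Direct shear f_v = P/L_w = 34.8×10³/300 = 116 N/mm.
Moment M = P × e = 34.8×10³ × 170 = 5916000 N·mm; bending f_b = M/S = 788.8 N/mm.
f_max = √(f_v² + f_b²) = √(116² + 788.8²) = 797.3 N/mm.
φr_n = 0.75 × 0.6 × 480 × (0.707 × 10) = 1527 N/mm → adequate.

f_max ≈ 797 N/mm; adequate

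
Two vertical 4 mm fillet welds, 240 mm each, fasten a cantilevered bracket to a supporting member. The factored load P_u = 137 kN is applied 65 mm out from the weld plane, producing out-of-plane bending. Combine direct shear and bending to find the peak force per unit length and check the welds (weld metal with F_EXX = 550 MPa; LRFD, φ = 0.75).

L_w = 2 × 240 = 480 mm; section modulus (unit throat) S = 2 × L²/6 = 19200 mm².
Direct shear f_v = P/L_w = 137×10³/480 = 285.4 N/mm.
Moment M = P × e = 137×10³ × 65 = 8905000 N·mm; bending f_b = M/S = 463.8 N/mm.
f_max = √(f_v² + f_b²) = √(285.4² + 463.8²) = 544.6 N/mm.
φr_n = 0.75 × 0.6 × 550 × (0.707 × 4) = 699.9 N/mm → adequate.

f_max ≈ 545 N/mm; adequate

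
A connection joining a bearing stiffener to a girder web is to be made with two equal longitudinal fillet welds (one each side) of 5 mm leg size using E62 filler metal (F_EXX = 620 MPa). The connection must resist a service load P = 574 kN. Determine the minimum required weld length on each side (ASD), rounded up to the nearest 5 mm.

Throat t_e = 0.707 × 5 = 3.535 mm.
r_n/Ω = (0.6 × 620 × 3.535) / 2.0 = 657.5 N/mm = 0.6575 kN/mm.
L_req = P / (r_n/Ω) = 574 / 0.6575 = 873 mm total.
Per side: 873 / 2 = 436.5 mm.
Round up → use L = 440 mm on each side.

L = 440 mm on each side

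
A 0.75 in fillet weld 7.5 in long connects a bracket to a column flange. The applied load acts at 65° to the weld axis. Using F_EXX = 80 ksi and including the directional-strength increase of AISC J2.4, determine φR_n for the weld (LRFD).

t_e = 0.707 × 0.75 = 0.5302 in; A_we = 0.5302 × 7.5 = 3.977 in².
Directional factor: 1.0 + 0.5 sin^1.5(65°) = 1.431.
F_nw = 0.6 × 80 × 1.431 = 68.71 ksi.
φR_n = 0.75 × 68.71 × 3.977 = 204.9 kip.

φR_n ≈ 205 kip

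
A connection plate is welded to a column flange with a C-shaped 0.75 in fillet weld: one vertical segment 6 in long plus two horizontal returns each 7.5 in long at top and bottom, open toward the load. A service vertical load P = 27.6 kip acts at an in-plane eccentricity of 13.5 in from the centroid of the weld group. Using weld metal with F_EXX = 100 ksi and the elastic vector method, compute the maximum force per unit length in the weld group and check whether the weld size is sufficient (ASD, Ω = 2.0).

f_max ≈ 8.61 kip/in; adequate

Total weld length L_w = 21 in. Treat welds as unit-width lines.
Centroid: x̄ = 2×7.5×3.75 / 21 = 2.679 in from the vertical weld.
Polar moment about centroid: J = I_x + I_y = [6³/12 + 2×7.5×3²] + [6×2.679² + 2(7.5³/12 + 7.5×1.071²)] = 283.6 in³.
Direct shear f_v = P/L_w = 27.6 / 21 = 1.314 kip/in (vertical).
Torsion M = P·e = 27.6 × 13.5 = 372.6 kip·in.
Critical point at (x, y) = (4.821, 3) from centroid. f_tx = M·y/J = 3.942 kip/in; f_ty = M·x/J = 6.335 kip/in.
Resultant f_max = √[f_tx² + (f_v + f_ty)²] = √[3.942² + (1.314 + 6.335)²] = 8.605 kip/in.
Capacity per unit length: r_n/Ω = (1/2.0) × 0.6 × 100 × (0.707 × 0.75) = 15.91 kip/in.
8.605 ≤ 15.91 → adequate.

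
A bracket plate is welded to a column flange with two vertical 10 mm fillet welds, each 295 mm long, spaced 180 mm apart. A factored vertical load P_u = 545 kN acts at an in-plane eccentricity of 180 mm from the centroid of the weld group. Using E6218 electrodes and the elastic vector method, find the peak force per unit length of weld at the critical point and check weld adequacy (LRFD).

E62XX → F_EXX = 620 MPa.
Total weld length L_w = 590 mm. Treat welds as unit-width lines.
Polar moment about centroid: J = 2[d³/12 + d(b/2)²] = 2[295³/12 + 295×90²] = 9058000 mm³.
Direct shear f_v = P/L_w = 545×10³ / 590 = 923.7 N/mm (vertical).
Torsion M = P·e = 545×10³ × 180 = 98100000 N·mm.
Critical point at (x, y) = (90, 147.5) from centroid. f_tx = M·y/J = 1598 N/mm; f_ty = M·x/J = 974.7 N/mm.
Resultant f_max = √[f_tx² + (f_v + f_ty)²] = √[1598² + (923.7 + 974.7)²] = 2481 N/mm.
Capacity per unit length: φr_n = 0.75 × 0.6 × 620 × (0.707 × 10) = 1973 N/mm.
2481 > 1973 → NOT adequate.

f_max ≈ 2480 N/mm; NOT adequate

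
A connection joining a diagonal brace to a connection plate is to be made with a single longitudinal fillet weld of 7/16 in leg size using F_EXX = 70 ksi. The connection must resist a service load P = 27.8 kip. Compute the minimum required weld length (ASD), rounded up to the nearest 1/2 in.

L = 4.5 in

Throat t_e = 0.707 × 0.4375 = 0.3093 in.
r_n/Ω = (0.6 × 70 × 0.3093) / 2.0 = 6.496 kip/in.
L_req = P / (r_n/Ω) = 27.8 / 6.496 = 4.28 in total.
Round up → use L = 4.5 in.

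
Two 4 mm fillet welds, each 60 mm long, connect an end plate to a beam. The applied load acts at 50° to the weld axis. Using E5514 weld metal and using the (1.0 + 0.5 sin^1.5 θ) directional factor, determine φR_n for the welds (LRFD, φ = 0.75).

E55XX → F_EXX = 550 MPa.
t_e = 0.707 × 4 = 2.828 mm; A_we = 2.828 × 120 = 339.4 mm².
Directional factor: 1.0 + 0.5 sin^1.5(50°) = 1.335.
F_nw = 0.6 × 550 × 1.335 = 440.6 MPa.
φR_n = 0.75 × 440.6 × 339.4 × 10⁻³ = 112.1 kN.

φR_n ≈ 112 kN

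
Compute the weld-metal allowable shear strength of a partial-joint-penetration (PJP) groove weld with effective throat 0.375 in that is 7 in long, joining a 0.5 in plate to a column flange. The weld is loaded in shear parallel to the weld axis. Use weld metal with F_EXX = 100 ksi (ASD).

Effective throat (given) t_e = 0.375 in.
A_we = 0.375 × 7 = 2.625 in².
F_nw = 0.6 F_EXX = 60 ksi.
R_n/Ω = (60 × 2.625) / 2.0 = 78.75 kip.

R_n/Ω ≈ 78.8 kip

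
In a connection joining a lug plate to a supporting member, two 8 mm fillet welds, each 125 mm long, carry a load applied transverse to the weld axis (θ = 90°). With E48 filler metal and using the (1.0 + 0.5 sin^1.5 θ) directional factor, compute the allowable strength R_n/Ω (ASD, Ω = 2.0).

R_n/Ω ≈ 305 kN

E48XX → F_EXX = 480 MPa.
t_e = 0.707 × 8 = 5.656 mm; A_we = 5.656 × 250 = 1414 mm².
Directional factor: 1.0 + 0.5 sin^1.5(90°) = 1.5.
F_nw = 0.6 × 480 × 1.5 = 432 MPa.
R_n/Ω = (432 × 1414) / 2.0 × 10⁻³ = 305.4 kN.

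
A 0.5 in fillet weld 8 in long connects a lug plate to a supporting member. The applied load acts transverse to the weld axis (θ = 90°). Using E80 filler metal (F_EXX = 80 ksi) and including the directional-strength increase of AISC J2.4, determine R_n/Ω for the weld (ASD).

t_e = 0.707 × 0.5 = 0.3535 in; A_we = 0.3535 × 8 = 2.828 in².
Directional factor: 1.0 + 0.5 sin^1.5(90°) = 1.5.
F_nw = 0.6 × 80 × 1.5 = 72 ksi.
R_n/Ω = (72 × 2.828) / 2.0 = 101.8 kip.

R_n/Ω ≈ 102 kip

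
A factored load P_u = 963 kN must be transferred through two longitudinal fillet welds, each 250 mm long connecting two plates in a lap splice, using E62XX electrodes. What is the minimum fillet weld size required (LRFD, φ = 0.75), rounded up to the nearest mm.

w = 10 mm

E62XX → F_EXX = 620 MPa.
Total weld length L = 500 mm.
Required throat t_e = P_u / (φ × 0.6 F_EXX × L) = 963 / (0.75 × 0.6 × 620 × 500 × 10⁻³) = 6.903 mm.
Required leg w = t_e / 0.707 = 9.764 mm → use 10 mm.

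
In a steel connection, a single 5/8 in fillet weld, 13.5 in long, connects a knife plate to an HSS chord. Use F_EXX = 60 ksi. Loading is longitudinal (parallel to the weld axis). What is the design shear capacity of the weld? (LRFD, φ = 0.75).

φR_n ≈ 161 kip

Effective throat t_e = 0.707 × 0.625 = 0.4419 in.
Total length L = 13.5 in; A_we = 0.4419 × 13.5 = 5.965 in².
F_nw = 0.6 F_EXX = 0.6 × 60 = 36 ksi.
φR_n = 0.75 × 36 × 5.965 = 161.1 kip.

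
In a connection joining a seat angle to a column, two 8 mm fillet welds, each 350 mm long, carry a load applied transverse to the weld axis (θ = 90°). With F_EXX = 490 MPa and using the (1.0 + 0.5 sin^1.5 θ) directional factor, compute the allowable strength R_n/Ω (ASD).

R_n/Ω ≈ 873 kN

t_e = 0.707 × 8 = 5.656 mm; A_we = 5.656 × 700 = 3959 mm².
Directional factor: 1.0 + 0.5 sin^1.5(90°) = 1.5.
F_nw = 0.6 × 490 × 1.5 = 441 MPa.
R_n/Ω = (441 × 3959) / 2.0 × 10⁻³ = 873 kN.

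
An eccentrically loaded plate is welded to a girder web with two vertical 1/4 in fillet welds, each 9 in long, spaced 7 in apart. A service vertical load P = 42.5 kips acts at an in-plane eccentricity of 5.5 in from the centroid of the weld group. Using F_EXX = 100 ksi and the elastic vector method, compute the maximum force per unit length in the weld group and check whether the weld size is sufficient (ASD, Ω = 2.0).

Total weld length L_w = 18 in. Treat welds as unit-width lines.
Polar moment about centroid: J = 2[d³/12 + d(b/2)²] = 2[9³/12 + 9×3.5²] = 342 in³.
Direct shear f_v = P/L_w = 42.5 / 18 = 2.361 kip/in (vertical).
Torsion M = P·e = 42.5 × 5.5 = 233.75 kip·in.
Critical point at (x, y) = (3.5, 4.5) from centroid. f_tx = M·y/J = 3.076 kip/in; f_ty = M·x/J = 2.392 kip/in.
Resultant f_max = √[f_tx² + (f_v + f_ty)²] = √[3.076² + (2.361 + 2.392)²] = 5.662 kip/in.
Capacity per unit length: r_n/Ω = (1/2.0) × 0.6 × 100 × (0.707 × 0.25) = 5.302 kip/in.
5.662 > 5.302 → NOT adequate.

f_max ≈ 5.66 kip/in; NOT adequate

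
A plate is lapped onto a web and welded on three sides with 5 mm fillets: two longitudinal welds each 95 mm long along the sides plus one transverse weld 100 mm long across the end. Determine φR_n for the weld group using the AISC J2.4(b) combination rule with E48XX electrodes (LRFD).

φR_n ≈ 238 kN

E48XX → F_EXX = 480 MPa.
t_e = 0.707 × 5 = 3.535 mm.
R_nwl = 0.6 × 480 × 3.535 × 190 × 10⁻³ = 193.4 kN (longitudinal, 2 welds).
R_nwt = 0.6 × 480 × 3.535 × 100 × 10⁻³ = 101.8 kN (transverse, base value).
(i) R_nwl + R_nwt = 295.2 kN; (ii) 0.85 R_nwl + 1.5 R_nwt = 317.1 kN.
R_n = max = 317.1 kN [governs: (ii)]; φR_n = 237.8 kN.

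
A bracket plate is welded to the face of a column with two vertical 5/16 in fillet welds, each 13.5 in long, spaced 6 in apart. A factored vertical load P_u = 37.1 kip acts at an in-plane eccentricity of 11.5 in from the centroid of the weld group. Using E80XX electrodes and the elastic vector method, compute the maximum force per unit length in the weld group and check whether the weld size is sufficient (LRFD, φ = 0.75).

f_max ≈ 5.53 kip/in; adequate

E80XX → F_EXX = 80 ksi.
Total weld length L_w = 27 in. Treat welds as unit-width lines.
Polar moment about centroid: J = 2[d³/12 + d(b/2)²] = 2[13.5³/12 + 13.5×3²] = 653.1 in³.
Direct shear f_v = P/L_w = 37.1 / 27 = 1.374 kip/in (vertical).
Torsion M = P·e = 37.1 × 11.5 = 426.65 kip·in.
Critical point at (x, y) = (3, 6.75) from centroid. f_tx = M·y/J = 4.41 kip/in; f_ty = M·x/J = 1.96 kip/in.
Resultant f_max = √[f_tx² + (f_v + f_ty)²] = √[4.41² + (1.374 + 1.96)²] = 5.528 kip/in.
Capacity per unit length: φr_n = 0.75 × 0.6 × 80 × (0.707 × 0.3125) = 7.954 kip/in.
5.528 ≤ 7.954 → adequate.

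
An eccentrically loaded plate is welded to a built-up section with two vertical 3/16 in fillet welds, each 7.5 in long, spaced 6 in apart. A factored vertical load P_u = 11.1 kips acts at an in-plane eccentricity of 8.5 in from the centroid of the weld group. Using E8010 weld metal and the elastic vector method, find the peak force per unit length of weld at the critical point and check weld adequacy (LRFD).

f_max ≈ 2.73 kip/in; adequate

E80XX → F_EXX = 80 ksi.
Total weld length L_w = 15 in. Treat welds as unit-width lines.
Polar moment about centroid: J = 2[d³/12 + d(b/2)²] = 2[7.5³/12 + 7.5×3²] = 205.3 in³.
Direct shear f_v = P/L_w = 11.1 / 15 = 0.74 kip/in (vertical).
Torsion M = P·e = 11.1 × 8.5 = 94.35 kip·in.
Critical point at (x, y) = (3, 3.75) from centroid. f_tx = M·y/J = 1.723 kip/in; f_ty = M·x/J = 1.379 kip/in.
Resultant f_max = √[f_tx² + (f_v + f_ty)²] = √[1.723² + (0.74 + 1.379)²] = 2.731 kip/in.
Capacity per unit length: φr_n = 0.75 × 0.6 × 80 × (0.707 × 0.1875) = 4.772 kip/in.
2.731 ≤ 4.772 → adequate.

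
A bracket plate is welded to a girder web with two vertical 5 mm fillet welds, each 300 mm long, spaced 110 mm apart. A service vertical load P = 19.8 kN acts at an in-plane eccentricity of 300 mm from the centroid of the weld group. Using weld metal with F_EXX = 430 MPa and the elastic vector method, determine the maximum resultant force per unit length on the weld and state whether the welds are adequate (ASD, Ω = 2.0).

f_max ≈ 165 N/mm; adequate

Total weld length L_w = 600 mm. Treat welds as unit-width lines.
Polar moment about centroid: J = 2[d³/12 + d(b/2)²] = 2[300³/12 + 300×55²] = 6315000 mm³.
Direct shear f_v = P/L_w = 19.8×10³ / 600 = 33 N/mm (vertical).
Torsion M = P·e = 19.8×10³ × 300 = 5940000 N·mm.
Critical point at (x, y) = (55, 150) from centroid. f_tx = M·y/J = 141.1 N/mm; f_ty = M·x/J = 51.73 N/mm.
Resultant f_max = √[f_tx² + (f_v + f_ty)²] = √[141.1² + (33 + 51.73)²] = 164.6 N/mm.
Capacity per unit length: r_n/Ω = (1/2.0) × 0.6 × 430 × (0.707 × 5) = 456 N/mm.
164.6 ≤ 456 → adequate.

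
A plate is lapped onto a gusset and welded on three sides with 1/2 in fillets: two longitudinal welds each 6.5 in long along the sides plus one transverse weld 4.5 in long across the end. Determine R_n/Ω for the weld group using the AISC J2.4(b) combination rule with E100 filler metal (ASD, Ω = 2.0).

R_n/Ω ≈ 189 kips

E100XX → F_EXX = 100 ksi.
t_e = 0.707 × 0.5 = 0.3535 in.
R_nwl = 0.6 × 100 × 0.3535 × 13 = 275.7 kips (longitudinal, 2 welds).
R_nwt = 0.6 × 100 × 0.3535 × 4.5 = 95.44 kips (transverse, base value).
(i) R_nwl + R_nwt = 371.2 kips; (ii) 0.85 R_nwl + 1.5 R_nwt = 377.5 kips.
R_n = max = 377.5 kips [governs: (ii)]; R_n/Ω = 188.8 kips.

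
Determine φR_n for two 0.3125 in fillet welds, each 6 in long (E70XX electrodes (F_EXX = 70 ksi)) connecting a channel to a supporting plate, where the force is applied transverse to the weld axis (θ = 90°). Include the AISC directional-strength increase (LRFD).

φR_n ≈ 125 kip

t_e = 0.707 × 0.3125 = 0.2209 in; A_we = 0.2209 × 12 = 2.651 in².
Directional factor: 1.0 + 0.5 sin^1.5(90°) = 1.5.
F_nw = 0.6 × 70 × 1.5 = 63 ksi.
φR_n = 0.75 × 63 × 2.651 = 125.3 kip.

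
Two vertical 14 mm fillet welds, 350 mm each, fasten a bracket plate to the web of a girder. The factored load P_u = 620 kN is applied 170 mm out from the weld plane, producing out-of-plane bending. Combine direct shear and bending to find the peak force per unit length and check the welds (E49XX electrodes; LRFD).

f_max ≈ 2730 N/mm; NOT adequate

E49XX → F_EXX = 490 MPa.
L_w = 2 × 350 = 700 mm; section modulus (unit throat) S = 2 × L²/6 = 40830 mm².
Direct shear f_v = P/L_w = 620×10³/700 = 885.7 N/mm.
Moment M = P × e = 620×10³ × 170 = 105400000 N·mm; bending f_b = M/S = 2581 N/mm.
f_max = √(f_v² + f_b²) = √(885.7² + 2581²) = 2729 N/mm.
φr_n = 0.75 × 0.6 × 490 × (0.707 × 14) = 2183 N/mm → NOT adequate.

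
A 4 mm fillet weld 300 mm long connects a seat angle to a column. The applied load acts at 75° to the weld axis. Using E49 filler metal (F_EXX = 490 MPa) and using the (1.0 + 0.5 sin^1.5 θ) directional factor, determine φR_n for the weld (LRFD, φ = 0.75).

t_e = 0.707 × 4 = 2.828 mm; A_we = 2.828 × 300 = 848.4 mm².
Directional factor: 1.0 + 0.5 sin^1.5(75°) = 1.475.
F_nw = 0.6 × 490 × 1.475 = 433.6 MPa.
φR_n = 0.75 × 433.6 × 848.4 × 10⁻³ = 275.9 kN.

φR_n ≈ 276 kN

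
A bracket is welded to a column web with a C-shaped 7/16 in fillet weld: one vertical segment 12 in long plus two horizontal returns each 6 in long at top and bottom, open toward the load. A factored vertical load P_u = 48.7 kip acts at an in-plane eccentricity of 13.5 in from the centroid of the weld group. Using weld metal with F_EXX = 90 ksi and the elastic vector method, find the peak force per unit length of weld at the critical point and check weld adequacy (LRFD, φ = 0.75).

f_max ≈ 8.77 kip/in; adequate

Total weld length L_w = 24 in. Treat welds as unit-width lines.
Centroid: x̄ = 2×6×3 / 24 = 1.5 in from the vertical weld.
Polar moment about centroid: J = I_x + I_y = [12³/12 + 2×6×6²] + [12×1.5² + 2(6³/12 + 6×1.5²)] = 666 in³.
Direct shear f_v = P/L_w = 48.7 / 24 = 2.029 kip/in (vertical).
Torsion M = P·e = 48.7 × 13.5 = 657.45 kip·in.
Critical point at (x, y) = (4.5, 6) from centroid. f_tx = M·y/J = 5.923 kip/in; f_ty = M·x/J = 4.442 kip/in.
Resultant f_max = √[f_tx² + (f_v + f_ty)²] = √[5.923² + (2.029 + 4.442)²] = 8.773 kip/in.
Capacity per unit length: φr_n = 0.75 × 0.6 × 90 × (0.707 × 0.4375) = 12.53 kip/in.
8.773 ≤ 12.53 → adequate.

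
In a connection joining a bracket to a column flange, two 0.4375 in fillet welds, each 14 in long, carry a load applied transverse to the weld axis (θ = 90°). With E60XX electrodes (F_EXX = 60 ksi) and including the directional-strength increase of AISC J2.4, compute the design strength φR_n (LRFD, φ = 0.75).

φR_n ≈ 351 kips

t_e = 0.707 × 0.4375 = 0.3093 in; A_we = 0.3093 × 28 = 8.661 in².
Directional factor: 1.0 + 0.5 sin^1.5(90°) = 1.5.
F_nw = 0.6 × 60 × 1.5 = 54 ksi.
φR_n = 0.75 × 54 × 8.661 = 350.8 kips.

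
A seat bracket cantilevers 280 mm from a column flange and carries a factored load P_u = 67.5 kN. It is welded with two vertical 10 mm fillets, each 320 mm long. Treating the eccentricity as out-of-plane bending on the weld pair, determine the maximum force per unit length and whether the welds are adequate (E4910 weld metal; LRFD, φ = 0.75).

E49XX → F_EXX = 490 MPa.
L_w = 2 × 320 = 640 mm; section modulus (unit throat) S = 2 × L²/6 = 34130 mm².
Direct shear f_v = P/L_w = 67.5×10³/640 = 105.5 N/mm.
Moment M = P × e = 67.5×10³ × 280 = 18900000 N·mm; bending f_b = M/S = 553.7 N/mm.
f_max = √(f_v² + f_b²) = √(105.5² + 553.7²) = 563.7 N/mm.
φr_n = 0.75 × 0.6 × 490 × (0.707 × 10) = 1559 N/mm → adequate.

f_max ≈ 564 N/mm; adequate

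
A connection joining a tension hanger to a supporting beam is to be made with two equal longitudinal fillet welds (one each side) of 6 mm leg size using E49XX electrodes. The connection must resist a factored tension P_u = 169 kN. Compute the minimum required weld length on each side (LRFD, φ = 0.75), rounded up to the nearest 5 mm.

L = 95 mm on each side

E49XX → F_EXX = 490 MPa.
Throat t_e = 0.707 × 6 = 4.242 mm.
φr_n = 0.75 × 0.6 × 490 × 4.242 × 10⁻³ = 0.9354 kN/mm.
L_req = P_u / φr_n = 169 / 0.9354 = 180.7 mm total.
Per side: 180.7 / 2 = 90.34 mm.
Round up → use L = 95 mm on each side.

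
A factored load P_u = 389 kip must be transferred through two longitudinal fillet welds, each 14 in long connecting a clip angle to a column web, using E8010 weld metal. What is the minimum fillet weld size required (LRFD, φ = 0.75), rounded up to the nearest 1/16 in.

E80XX → F_EXX = 80 ksi.
Total weld length L = 28 in.
Required throat t_e = P_u / (φ × 0.6 F_EXX × L) = 389 / (0.75 × 0.6 × 80 × 28) = 0.3859 in.
Required leg w = t_e / 0.707 = 0.5458 in → use 9/16 in.

w = 9/16 in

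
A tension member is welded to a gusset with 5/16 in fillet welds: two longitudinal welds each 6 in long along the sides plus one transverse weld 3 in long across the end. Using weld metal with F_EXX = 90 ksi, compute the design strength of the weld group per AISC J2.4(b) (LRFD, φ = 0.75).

t_e = 0.707 × 0.3125 = 0.2209 in.
R_nwl = 0.6 × 90 × 0.2209 × 12 = 143.2 kip (longitudinal, 2 welds).
R_nwt = 0.6 × 90 × 0.2209 × 3 = 35.79 kip (transverse, base value).
(i) R_nwl + R_nwt = 179 kip; (ii) 0.85 R_nwl + 1.5 R_nwt = 175.4 kip.
R_n = max = 179 kip [governs: (i)]; φR_n = 134.2 kip.

φR_n ≈ 134 kip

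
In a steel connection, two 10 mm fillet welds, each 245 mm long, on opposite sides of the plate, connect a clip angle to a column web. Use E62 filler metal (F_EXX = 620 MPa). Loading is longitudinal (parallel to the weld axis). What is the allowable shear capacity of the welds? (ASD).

Effective throat t_e = 0.707 × 10 = 7.07 mm.
Total length L = 490 mm; A_we = 7.07 × 490 = 3464 mm².
F_nw = 0.6 F_EXX = 0.6 × 620 = 372 MPa.
R_n = 372 × 3464 × 10⁻³ = 1289 kN; R_n/Ω = 1289/2.0 = 644.4 kN.

R_n/Ω ≈ 644 kN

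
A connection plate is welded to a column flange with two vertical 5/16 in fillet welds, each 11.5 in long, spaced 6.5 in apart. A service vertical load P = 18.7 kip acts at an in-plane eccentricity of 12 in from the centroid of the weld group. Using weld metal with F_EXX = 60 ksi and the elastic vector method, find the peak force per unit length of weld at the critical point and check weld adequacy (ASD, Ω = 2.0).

f_max ≈ 3.46 kip/in; adequate

Total weld length L_w = 23 in. Treat welds as unit-width lines.
Polar moment about centroid: J = 2[d³/12 + d(b/2)²] = 2[11.5³/12 + 11.5×3.25²] = 496.4 in³.
Direct shear f_v = P/L_w = 18.7 / 23 = 0.813 kip/in (vertical).
Torsion M = P·e = 18.7 × 12 = 224.4 kip·in.
Critical point at (x, y) = (3.25, 5.75) from centroid. f_tx = M·y/J = 2.599 kip/in; f_ty = M·x/J = 1.469 kip/in.
Resultant f_max = √[f_tx² + (f_v + f_ty)²] = √[2.599² + (0.813 + 1.469)²] = 3.459 kip/in.
Capacity per unit length: r_n/Ω = (1/2.0) × 0.6 × 60 × (0.707 × 0.3125) = 3.977 kip/in.
3.459 ≤ 3.977 → adequate.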